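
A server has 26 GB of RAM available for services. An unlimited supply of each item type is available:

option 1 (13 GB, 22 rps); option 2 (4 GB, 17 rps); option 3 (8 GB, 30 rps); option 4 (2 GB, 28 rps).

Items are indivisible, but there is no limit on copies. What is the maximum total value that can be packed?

Best value-per-unit is option 4 at 28/2, and filling with it alone uses memory 13×2=26. No mix of the others beats 13×28 = 364.

364 rps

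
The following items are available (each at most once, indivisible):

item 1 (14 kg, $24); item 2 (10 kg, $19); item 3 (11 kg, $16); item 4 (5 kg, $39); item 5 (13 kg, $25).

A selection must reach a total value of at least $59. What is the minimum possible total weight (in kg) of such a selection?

18

Subsets with value ≥ 59, sorted by total weight:
- item 4+item 5: weight 18, value 64
- item 1+item 4: weight 19, value 63
- item 2+item 3+item 4: weight 26, value 74
Minimum weight: 18 kg.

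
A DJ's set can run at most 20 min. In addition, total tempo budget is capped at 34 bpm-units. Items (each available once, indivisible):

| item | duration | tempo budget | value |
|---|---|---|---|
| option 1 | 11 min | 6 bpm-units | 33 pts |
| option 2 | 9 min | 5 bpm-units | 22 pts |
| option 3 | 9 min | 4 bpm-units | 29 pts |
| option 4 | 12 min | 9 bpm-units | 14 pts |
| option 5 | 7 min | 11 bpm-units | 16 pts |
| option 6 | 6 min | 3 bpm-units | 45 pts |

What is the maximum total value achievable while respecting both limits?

78 pts

Feasible sets respecting both limits:
- option 1+option 6: duration 17, tempo budget 9, value 78
- option 3+option 6: duration 15, tempo budget 7, value 74
- option 2+option 6: duration 15, tempo budget 8, value 67
Best: 78 pts.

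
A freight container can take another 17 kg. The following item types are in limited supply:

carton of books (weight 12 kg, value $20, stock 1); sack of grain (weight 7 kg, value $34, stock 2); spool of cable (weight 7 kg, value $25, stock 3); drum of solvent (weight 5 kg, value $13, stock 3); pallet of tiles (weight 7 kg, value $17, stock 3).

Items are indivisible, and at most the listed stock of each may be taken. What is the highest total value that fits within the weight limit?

$68

Best selections within weight 17 and stock limits:
- 2×sack of grain: weight 14, value 68
- 1×sack of grain + 2×drum of solvent: weight 17, value 60
Best: $68.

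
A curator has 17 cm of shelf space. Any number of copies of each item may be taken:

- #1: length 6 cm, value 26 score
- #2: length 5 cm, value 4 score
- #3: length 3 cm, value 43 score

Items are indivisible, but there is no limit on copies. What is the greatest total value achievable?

215 score

Best value-per-unit is #3 at 43/3, and filling with it alone uses length 5×3=15. No mix of the others beats 5×43 = 215.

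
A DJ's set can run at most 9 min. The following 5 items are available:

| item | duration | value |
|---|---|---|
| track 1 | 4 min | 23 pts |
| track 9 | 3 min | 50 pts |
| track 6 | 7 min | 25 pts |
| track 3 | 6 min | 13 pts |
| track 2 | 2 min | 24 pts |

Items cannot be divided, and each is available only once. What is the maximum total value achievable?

97 pts

Check high-value combinations within 9 min:
- track 1+track 9+track 2: duration 4+3+2=9, value 23+50+24=97
- track 9+track 2: duration 3+2=5, value 50+24=74
- track 1+track 9: duration 4+3=7, value 23+50=73
- track 9+track 3: duration 3+6=9, value 50+13=63
- track 9: duration 3, value 50
Best: 97 pts.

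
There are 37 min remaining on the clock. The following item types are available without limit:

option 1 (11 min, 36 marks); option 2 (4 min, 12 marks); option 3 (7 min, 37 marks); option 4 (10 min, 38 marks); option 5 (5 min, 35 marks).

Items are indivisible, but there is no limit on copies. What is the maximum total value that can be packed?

Best value-per-unit is option 5 at 35/5; filling with it alone gives 7×35 = 245.
Optimal mix: 1×option 3 + 6×option 5 → time 37, value 247.

247 marks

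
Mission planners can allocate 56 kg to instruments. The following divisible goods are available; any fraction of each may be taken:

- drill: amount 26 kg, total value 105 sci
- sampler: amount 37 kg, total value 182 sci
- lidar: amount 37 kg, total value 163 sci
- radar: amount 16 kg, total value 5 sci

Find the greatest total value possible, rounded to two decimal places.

265.70

Take in order of value per unit:
- sampler (182/37 per unit): all 37 → value 182, running total 182.00
- lidar (163/37 per unit): 19 of 37 → value 19×163/37 = 83.7027, running total 265.70
Total 265.70.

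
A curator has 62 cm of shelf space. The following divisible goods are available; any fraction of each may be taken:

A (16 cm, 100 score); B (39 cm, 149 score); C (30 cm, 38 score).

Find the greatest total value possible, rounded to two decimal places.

Take in order of value per unit:
- A (100/16 per unit): all 16 → value 100, running total 100.00
- B (149/39 per unit): all 39 → value 149, running total 249.00
- C (38/30 per unit): 7 of 30 → value 7×38/30 = 8.8667, running total 257.87
Total 257.87.

257.87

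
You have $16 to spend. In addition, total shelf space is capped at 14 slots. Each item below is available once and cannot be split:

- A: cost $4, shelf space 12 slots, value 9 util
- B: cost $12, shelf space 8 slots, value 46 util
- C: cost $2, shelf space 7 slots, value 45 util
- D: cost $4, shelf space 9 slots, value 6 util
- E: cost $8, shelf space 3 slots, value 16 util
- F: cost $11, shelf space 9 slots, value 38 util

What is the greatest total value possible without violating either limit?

61 util

Feasible sets respecting both limits:
- C+E: cost 10, shelf space 10, value 61
- B: cost 12, shelf space 8, value 46
- C: cost 2, shelf space 7, value 45
Best: 61 util.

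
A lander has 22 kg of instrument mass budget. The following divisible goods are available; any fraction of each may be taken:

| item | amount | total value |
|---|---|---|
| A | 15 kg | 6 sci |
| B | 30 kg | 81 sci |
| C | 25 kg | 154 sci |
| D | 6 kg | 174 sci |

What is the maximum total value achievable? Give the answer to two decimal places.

272.56

Take in order of value per unit:
- D (174/6 per unit): all 6 → value 174, running total 174.00
- C (154/25 per unit): 16 of 25 → value 16×154/25 = 98.5600, running total 272.56
Total 272.56.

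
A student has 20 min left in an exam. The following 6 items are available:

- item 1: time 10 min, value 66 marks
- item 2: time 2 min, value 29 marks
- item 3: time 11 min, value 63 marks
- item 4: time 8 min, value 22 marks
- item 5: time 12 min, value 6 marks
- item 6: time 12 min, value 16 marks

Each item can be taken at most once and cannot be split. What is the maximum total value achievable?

Check high-value combinations within 20 min:
- item 1+item 2+item 4: time 10+2+8=20, value 66+29+22=117
- item 1+item 2: time 10+2=12, value 66+29=95
- item 2+item 3: time 2+11=13, value 29+63=92
- item 1+item 4: time 10+8=18, value 66+22=88
Best: 117 marks.

117 marks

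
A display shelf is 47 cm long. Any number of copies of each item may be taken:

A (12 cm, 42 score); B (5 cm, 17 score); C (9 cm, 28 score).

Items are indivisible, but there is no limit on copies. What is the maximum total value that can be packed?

Best value-per-unit is A at 42/12; filling with it alone gives 3×42 = 126.
Optimal mix: 1×A + 7×B → length 47, value 161.

161 score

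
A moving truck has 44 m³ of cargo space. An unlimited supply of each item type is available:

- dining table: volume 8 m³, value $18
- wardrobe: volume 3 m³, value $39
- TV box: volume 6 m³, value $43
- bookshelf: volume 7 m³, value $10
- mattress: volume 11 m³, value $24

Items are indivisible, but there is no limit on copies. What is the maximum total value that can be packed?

$546

Best value-per-unit is wardrobe at 39/3, and filling with it alone uses volume 14×3=42. No mix of the others beats 14×39 = 546.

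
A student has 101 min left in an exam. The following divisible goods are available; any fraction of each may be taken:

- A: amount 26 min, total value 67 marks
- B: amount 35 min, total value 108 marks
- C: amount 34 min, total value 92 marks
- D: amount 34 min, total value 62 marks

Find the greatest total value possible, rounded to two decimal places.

Take in order of value per unit:
- B (108/35 per unit): all 35 → value 108, running total 108.00
- C (92/34 per unit): all 34 → value 92, running total 200.00
- A (67/26 per unit): all 26 → value 67, running total 267.00
- D (62/34 per unit): 6 of 34 → value 6×62/34 = 10.9412, running total 277.94
Total 277.94.

277.94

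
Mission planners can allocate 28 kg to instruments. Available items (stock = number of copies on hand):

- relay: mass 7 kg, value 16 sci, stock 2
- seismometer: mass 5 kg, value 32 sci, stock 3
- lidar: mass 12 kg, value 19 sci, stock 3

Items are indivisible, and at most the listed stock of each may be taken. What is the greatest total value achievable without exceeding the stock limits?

Top feasible selections:
- 3×seismometer + 1×lidar: mass 27, value 115
- 1×relay + 3×seismometer: mass 22, value 112
- 3×seismometer: mass 15, value 96
- 2×relay + 2×seismometer: mass 24, value 96
Best: 115 sci.

115 sci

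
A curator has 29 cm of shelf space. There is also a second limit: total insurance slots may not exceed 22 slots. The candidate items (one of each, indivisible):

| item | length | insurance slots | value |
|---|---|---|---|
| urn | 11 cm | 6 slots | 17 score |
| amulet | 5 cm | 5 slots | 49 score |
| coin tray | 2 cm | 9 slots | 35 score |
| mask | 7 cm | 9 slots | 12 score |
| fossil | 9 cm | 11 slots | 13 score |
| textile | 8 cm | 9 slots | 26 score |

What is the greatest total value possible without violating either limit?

Feasible sets respecting both limits:
- urn+amulet+coin tray: length 18, insurance slots 20, value 101
- urn+amulet+textile: length 24, insurance slots 20, value 92
- amulet+coin tray: length 7, insurance slots 14, value 84
Best: 101 score.

101 score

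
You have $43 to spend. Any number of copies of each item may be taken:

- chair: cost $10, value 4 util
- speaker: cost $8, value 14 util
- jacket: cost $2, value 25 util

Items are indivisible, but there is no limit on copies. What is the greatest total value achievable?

Best value-per-unit is jacket at 25/2, and filling with it alone uses cost 21×2=42. No mix of the others beats 21×25 = 525.

525 util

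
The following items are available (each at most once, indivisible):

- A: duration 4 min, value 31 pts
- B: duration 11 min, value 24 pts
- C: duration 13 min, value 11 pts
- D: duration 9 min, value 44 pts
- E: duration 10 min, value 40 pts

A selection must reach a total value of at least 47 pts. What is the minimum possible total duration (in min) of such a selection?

13

Subsets with value ≥ 47, sorted by total duration:
- A+D: duration 13, value 75
- A+E: duration 14, value 71
- A+B: duration 15, value 55
Minimum duration: 13 min.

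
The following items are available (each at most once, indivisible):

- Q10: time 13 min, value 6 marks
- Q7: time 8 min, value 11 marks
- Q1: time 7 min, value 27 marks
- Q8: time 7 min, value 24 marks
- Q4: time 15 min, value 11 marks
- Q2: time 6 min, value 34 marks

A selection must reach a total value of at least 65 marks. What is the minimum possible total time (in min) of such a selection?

20

Subsets with value ≥ 65, sorted by total time:
- Q1+Q8+Q2: time 20, value 85
- Q7+Q1+Q2: time 21, value 72
- Q7+Q8+Q2: time 21, value 69
- Q10+Q1+Q2: time 26, value 67
Minimum time: 20 min.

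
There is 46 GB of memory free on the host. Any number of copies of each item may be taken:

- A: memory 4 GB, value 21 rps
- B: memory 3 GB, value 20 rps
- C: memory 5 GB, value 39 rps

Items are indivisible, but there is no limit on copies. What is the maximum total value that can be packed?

Best value-per-unit is C at 39/5; filling with it alone gives 9×39 = 351.
Optimal mix: 2×B + 8×C → memory 46, value 352.

352 rps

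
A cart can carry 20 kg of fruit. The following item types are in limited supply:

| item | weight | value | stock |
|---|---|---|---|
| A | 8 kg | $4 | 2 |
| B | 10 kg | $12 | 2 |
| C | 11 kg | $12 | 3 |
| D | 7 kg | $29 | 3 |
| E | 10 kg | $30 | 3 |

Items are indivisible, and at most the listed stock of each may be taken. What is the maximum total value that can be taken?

Top feasible selections:
- 2×E: weight 20, value 60
- 1×D + 1×E: weight 17, value 59
- 2×D: weight 14, value 58
- 1×B + 1×E: weight 20, value 42
Best: $60.

$60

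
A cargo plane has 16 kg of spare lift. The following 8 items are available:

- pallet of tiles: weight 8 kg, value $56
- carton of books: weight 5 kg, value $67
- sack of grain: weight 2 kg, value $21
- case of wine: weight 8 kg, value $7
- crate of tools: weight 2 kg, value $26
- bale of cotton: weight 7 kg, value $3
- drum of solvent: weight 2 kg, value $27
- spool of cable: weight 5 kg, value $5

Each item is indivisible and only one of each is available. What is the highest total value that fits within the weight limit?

Check high-value combinations within 16 kg:
- pallet of tiles+carton of books+drum of solvent: weight 8+5+2=15, value 56+67+27=150
- pallet of tiles+carton of books+crate of tools: weight 8+5+2=15, value 56+67+26=149
- carton of books+sack of grain+crate of tools+drum of solvent+spool of cable: weight 5+2+2+2+5=16, value 67+21+26+27+5=146
- pallet of tiles+carton of books+sack of grain: weight 8+5+2=15, value 56+67+21=144
Best: $150.

$150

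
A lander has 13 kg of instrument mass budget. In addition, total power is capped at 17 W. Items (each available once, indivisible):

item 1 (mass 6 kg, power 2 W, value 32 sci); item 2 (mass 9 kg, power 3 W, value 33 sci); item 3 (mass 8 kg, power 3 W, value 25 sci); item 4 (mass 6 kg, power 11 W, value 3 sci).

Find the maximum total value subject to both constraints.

35 sci

Feasible sets respecting both limits:
- item 1+item 4: mass 12, power 13, value 35
- item 2: mass 9, power 3, value 33
- item 1: mass 6, power 2, value 32
- item 3: mass 8, power 3, value 25
Best: 35 sci.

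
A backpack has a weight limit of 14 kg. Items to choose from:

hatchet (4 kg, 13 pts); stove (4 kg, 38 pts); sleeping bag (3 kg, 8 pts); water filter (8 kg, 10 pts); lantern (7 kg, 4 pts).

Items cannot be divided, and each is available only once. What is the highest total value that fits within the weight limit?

Check high-value combinations within 14 kg:
- hatchet+stove+sleeping bag: weight 4+4+3=11, value 13+38+8=59
- hatchet+stove: weight 4+4=8, value 13+38=51
- stove+sleeping bag+lantern: weight 4+3+7=14, value 38+8+4=50
- stove+water filter: weight 4+8=12, value 38+10=48
- stove+sleeping bag: weight 4+3=7, value 38+8=46
Best: 59 pts.

59 pts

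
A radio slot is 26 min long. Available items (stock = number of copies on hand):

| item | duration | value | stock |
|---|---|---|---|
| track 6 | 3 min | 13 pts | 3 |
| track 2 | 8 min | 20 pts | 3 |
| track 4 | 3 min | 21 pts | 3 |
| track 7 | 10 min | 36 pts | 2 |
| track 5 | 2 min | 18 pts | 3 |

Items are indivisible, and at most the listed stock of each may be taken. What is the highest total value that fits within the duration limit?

156 pts

Top feasible selections:
- 3×track 6 + 3×track 4 + 3×track 5: duration 24, value 156
- 3×track 4 + 1×track 7 + 3×track 5: duration 25, value 153
- 1×track 6 + 1×track 2 + 3×track 4 + 3×track 5: duration 26, value 150
Best: 156 pts.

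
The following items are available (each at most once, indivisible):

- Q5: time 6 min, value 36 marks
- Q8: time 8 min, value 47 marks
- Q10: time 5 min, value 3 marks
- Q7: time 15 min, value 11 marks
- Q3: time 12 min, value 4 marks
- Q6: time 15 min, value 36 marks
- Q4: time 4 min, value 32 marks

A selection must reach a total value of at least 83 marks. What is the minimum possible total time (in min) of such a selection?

14

Subsets with value ≥ 83, sorted by total time:
- Q5+Q8: time 14, value 83
- Q5+Q8+Q4: time 18, value 115
- Q5+Q8+Q10: time 19, value 86
- Q5+Q8+Q10+Q4: time 23, value 118
Minimum time: 14 min.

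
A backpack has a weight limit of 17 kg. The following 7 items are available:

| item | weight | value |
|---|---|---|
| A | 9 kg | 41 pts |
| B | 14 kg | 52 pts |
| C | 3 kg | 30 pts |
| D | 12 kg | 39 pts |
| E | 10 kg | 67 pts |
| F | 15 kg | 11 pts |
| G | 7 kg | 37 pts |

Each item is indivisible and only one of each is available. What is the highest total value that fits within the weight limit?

104 pts

This is a 0/1 knapsack; check combinations near the capacity.
- E+G: weight 10+7=17, value 67+37=104
- C+E: weight 3+10=13, value 30+67=97
- B+C: weight 14+3=17, value 52+30=82
- A+G: weight 9+7=16, value 41+37=78
Best: 104 pts.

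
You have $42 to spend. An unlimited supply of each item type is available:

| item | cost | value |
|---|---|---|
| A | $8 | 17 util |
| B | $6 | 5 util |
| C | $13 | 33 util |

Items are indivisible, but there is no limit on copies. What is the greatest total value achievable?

100 util

Best value-per-unit is C at 33/13; filling with it alone gives 3×33 = 99.
Optimal mix: 2×A + 2×C → cost 42, value 100.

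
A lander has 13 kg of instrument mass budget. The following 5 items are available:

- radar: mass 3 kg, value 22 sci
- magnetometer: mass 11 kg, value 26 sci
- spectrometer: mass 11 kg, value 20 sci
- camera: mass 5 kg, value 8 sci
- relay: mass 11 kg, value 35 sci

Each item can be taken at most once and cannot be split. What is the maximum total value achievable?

Check high-value combinations within 13 kg:
- relay: mass 11, value 35
- radar+camera: mass 3+5=8, value 22+8=30
- magnetometer: mass 11, value 26
- radar: mass 3, value 22
Best: 35 sci.

35 sci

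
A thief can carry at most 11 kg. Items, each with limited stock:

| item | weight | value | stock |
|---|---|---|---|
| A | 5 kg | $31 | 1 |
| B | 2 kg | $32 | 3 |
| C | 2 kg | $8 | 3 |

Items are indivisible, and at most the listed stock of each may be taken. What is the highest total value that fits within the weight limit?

$127

Top feasible selections:
- 1×A + 3×B: weight 11, value 127
- 3×B + 2×C: weight 10, value 112
- 3×B + 1×C: weight 8, value 104
- 1×A + 2×B + 1×C: weight 11, value 103
Best: $127.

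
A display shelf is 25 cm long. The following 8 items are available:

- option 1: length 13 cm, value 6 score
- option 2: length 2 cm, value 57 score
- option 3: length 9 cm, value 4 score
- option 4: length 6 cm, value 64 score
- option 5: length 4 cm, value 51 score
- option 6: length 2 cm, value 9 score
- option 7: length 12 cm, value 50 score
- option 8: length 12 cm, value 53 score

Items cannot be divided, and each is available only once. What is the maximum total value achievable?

225 score

Check high-value combinations within 25 cm:
- option 2+option 4+option 5+option 8: length 2+6+4+12=24, value 57+64+51+53=225
- option 2+option 4+option 5+option 7: length 2+6+4+12=24, value 57+64+51+50=222
- option 2+option 3+option 4+option 5+option 6: length 2+9+6+4+2=23, value 57+4+64+51+9=185
- option 2+option 4+option 6+option 8: length 2+6+2+12=22, value 57+64+9+53=183
Best: 225 score.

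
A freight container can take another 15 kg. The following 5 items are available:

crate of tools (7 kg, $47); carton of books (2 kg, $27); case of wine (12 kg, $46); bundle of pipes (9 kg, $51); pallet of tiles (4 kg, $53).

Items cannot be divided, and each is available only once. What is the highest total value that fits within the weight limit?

$131

Check high-value combinations within 15 kg:
- carton of books+bundle of pipes+pallet of tiles: weight 2+9+4=15, value 27+51+53=131
- crate of tools+carton of books+pallet of tiles: weight 7+2+4=13, value 47+27+53=127
- bundle of pipes+pallet of tiles: weight 9+4=13, value 51+53=104
- crate of tools+pallet of tiles: weight 7+4=11, value 47+53=100
Best: $131.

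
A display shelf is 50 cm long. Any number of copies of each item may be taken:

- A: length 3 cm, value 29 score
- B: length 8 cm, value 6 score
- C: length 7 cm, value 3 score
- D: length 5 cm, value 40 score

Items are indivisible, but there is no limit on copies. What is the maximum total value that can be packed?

475 score

Best value-per-unit is A at 29/3; filling with it alone gives 16×29 = 464.
Optimal mix: 15×A + 1×D → length 50, value 475.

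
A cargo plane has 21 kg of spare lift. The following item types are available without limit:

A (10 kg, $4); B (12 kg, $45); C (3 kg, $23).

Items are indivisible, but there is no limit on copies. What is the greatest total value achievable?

Best value-per-unit is C at 23/3, and filling with it alone uses weight 7×3=21. No mix of the others beats 7×23 = 161.

$161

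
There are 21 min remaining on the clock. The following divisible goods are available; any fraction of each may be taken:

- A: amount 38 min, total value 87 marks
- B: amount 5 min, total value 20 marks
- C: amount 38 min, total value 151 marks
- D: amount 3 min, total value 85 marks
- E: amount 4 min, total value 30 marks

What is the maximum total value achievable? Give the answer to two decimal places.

170.76

Take in order of value per unit:
- D (85/3 per unit): all 3 → value 85, running total 85.00
- E (30/4 per unit): all 4 → value 30, running total 115.00
- B (20/5 per unit): all 5 → value 20, running total 135.00
- C (151/38 per unit): 9 of 38 → value 9×151/38 = 35.7632, running total 170.76
Total 170.76.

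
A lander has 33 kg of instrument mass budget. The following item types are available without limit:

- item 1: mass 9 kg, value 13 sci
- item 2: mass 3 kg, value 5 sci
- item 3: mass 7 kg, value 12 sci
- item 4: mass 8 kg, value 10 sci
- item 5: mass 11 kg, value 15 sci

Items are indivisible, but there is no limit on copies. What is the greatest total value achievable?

Best value-per-unit is item 3 at 12/7; filling with it alone gives 4×12 = 48.
Optimal mix: 4×item 2 + 3×item 3 → mass 33, value 56.

56 sci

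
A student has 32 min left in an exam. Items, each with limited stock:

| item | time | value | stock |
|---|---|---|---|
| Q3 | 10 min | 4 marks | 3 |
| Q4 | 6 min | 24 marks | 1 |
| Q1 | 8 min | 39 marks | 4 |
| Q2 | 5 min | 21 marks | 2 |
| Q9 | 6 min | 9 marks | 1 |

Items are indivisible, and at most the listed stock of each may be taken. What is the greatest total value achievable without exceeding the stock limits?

156 marks

Top feasible selections:
- 4×Q1: time 32, value 156
- 1×Q4 + 2×Q1 + 2×Q2: time 32, value 144
- 1×Q4 + 3×Q1: time 30, value 141
Best: 156 marks.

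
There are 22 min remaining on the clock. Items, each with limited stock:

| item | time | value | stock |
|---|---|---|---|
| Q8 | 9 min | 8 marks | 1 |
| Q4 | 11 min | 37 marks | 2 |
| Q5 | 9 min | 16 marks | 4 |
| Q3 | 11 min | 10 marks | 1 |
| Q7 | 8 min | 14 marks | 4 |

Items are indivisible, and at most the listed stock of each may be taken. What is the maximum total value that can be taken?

74 marks

Best selections within time 22 and stock limits:
- 2×Q4: time 22, value 74
- 1×Q4 + 1×Q5: time 20, value 53
- 1×Q4 + 1×Q7: time 19, value 51
- 1×Q4 + 1×Q3: time 22, value 47
Best: 74 marks.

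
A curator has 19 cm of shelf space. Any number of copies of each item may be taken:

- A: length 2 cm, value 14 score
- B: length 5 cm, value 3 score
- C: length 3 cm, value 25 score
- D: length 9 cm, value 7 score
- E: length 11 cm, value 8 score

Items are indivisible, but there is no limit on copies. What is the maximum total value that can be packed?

Best value-per-unit is C at 25/3; filling with it alone gives 6×25 = 150.
Optimal mix: 2×A + 5×C → length 19, value 153.

153 score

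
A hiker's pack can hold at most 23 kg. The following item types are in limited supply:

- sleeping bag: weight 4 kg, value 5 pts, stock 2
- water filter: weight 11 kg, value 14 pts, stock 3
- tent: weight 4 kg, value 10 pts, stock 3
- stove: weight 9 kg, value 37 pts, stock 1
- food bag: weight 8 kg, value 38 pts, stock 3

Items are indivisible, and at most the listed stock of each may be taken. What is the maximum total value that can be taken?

86 pts

Top feasible selections:
- 1×tent + 2×food bag: weight 20, value 86
- 1×tent + 1×stove + 1×food bag: weight 21, value 85
- 1×sleeping bag + 2×food bag: weight 20, value 81
- 1×sleeping bag + 1×stove + 1×food bag: weight 21, value 80
Best: 86 pts.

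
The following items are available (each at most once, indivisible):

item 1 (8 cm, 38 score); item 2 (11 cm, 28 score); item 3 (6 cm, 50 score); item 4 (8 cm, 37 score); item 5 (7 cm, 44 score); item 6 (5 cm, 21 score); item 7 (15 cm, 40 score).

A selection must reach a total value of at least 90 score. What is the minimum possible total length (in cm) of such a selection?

Subsets with value ≥ 90, sorted by total length:
- item 3+item 5: length 13, value 94
- item 3+item 5+item 6: length 18, value 115
Minimum length: 13 cm.

13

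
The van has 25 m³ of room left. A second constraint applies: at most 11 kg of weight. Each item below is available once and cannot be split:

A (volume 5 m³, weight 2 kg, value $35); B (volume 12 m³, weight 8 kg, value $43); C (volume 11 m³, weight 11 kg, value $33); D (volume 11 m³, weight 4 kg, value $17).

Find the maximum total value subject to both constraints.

$78

Feasible sets respecting both limits:
- A+B: volume 17, weight 10, value 78
- A+D: volume 16, weight 6, value 52
- B: volume 12, weight 8, value 43
- A: volume 5, weight 2, value 35
Best: $78.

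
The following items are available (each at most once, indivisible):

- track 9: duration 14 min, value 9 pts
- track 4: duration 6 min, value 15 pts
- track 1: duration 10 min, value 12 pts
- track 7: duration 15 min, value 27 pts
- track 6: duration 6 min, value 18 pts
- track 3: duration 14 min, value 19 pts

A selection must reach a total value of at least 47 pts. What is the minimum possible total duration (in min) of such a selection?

26

Subsets with value ≥ 47, sorted by total duration:
- track 4+track 6+track 3: duration 26, value 52
- track 4+track 7+track 6: duration 27, value 60
- track 1+track 6+track 3: duration 30, value 49
Minimum duration: 26 min.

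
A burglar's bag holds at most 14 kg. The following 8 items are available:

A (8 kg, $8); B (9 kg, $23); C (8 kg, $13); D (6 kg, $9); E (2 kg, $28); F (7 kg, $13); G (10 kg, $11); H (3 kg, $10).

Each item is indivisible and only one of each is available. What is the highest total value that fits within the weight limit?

Check high-value combinations within 14 kg:
- B+E+H: weight 9+2+3=14, value 23+28+10=61
- B+E: weight 9+2=11, value 23+28=51
- E+F+H: weight 2+7+3=12, value 28+13+10=51
- C+E+H: weight 8+2+3=13, value 13+28+10=51
- D+E+H: weight 6+2+3=11, value 9+28+10=47
Best: $61.

$61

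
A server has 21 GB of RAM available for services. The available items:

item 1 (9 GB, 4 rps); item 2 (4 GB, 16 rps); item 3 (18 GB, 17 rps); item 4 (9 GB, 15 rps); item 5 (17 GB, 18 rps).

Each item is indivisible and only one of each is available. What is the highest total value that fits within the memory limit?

34 rps

Check high-value combinations within 21 GB:
- item 2+item 5: memory 4+17=21, value 16+18=34
- item 2+item 4: memory 4+9=13, value 16+15=31
- item 1+item 2: memory 9+4=13, value 4+16=20
Best: 34 rps.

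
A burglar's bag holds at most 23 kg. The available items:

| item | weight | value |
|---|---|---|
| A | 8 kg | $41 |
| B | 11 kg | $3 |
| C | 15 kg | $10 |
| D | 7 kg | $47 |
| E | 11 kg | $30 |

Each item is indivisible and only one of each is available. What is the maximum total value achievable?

Check high-value combinations within 23 kg:
- A+D: weight 8+7=15, value 41+47=88
- D+E: weight 7+11=18, value 47+30=77
- A+E: weight 8+11=19, value 41+30=71
- C+D: weight 15+7=22, value 10+47=57
Best: $88.

$88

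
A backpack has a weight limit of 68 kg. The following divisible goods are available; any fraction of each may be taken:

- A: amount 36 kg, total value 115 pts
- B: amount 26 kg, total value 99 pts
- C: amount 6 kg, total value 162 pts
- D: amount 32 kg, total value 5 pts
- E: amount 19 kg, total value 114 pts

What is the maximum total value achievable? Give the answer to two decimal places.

Take in order of value per unit:
- C (162/6 per unit): all 6 → value 162, running total 162.00
- E (114/19 per unit): all 19 → value 114, running total 276.00
- B (99/26 per unit): all 26 → value 99, running total 375.00
- A (115/36 per unit): 17 of 36 → value 17×115/36 = 54.3056, running total 429.31
Total 429.31.

429.31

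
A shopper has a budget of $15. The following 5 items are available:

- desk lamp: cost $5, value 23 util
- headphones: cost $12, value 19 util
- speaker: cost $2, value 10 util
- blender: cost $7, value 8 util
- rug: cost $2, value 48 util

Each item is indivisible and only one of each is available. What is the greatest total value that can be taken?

81 util

This is a 0/1 knapsack; check combinations near the capacity.
- desk lamp+speaker+rug: cost 5+2+2=9, value 23+10+48=81
- desk lamp+blender+rug: cost 5+7+2=14, value 23+8+48=79
- desk lamp+rug: cost 5+2=7, value 23+48=71
- headphones+rug: cost 12+2=14, value 19+48=67
- speaker+blender+rug: cost 2+7+2=11, value 10+8+48=66
Best: 81 util.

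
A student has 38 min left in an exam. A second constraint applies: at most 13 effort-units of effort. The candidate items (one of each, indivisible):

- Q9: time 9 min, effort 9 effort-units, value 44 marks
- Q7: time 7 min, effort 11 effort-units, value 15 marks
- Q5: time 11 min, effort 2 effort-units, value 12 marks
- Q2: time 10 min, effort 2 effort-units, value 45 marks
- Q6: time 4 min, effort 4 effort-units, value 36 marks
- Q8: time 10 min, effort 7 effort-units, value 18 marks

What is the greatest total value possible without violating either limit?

101 marks

Feasible sets respecting both limits:
- Q9+Q5+Q2: time 30, effort 13, value 101
- Q2+Q6+Q8: time 24, effort 13, value 99
- Q5+Q2+Q6: time 25, effort 8, value 93
Best: 101 marks.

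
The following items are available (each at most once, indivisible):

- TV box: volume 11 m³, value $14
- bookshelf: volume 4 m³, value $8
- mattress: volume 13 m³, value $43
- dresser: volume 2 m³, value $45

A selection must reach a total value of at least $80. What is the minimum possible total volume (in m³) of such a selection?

15

Subsets with value ≥ 80, sorted by total volume:
- mattress+dresser: volume 15, value 88
- bookshelf+mattress+dresser: volume 19, value 96
- TV box+mattress+dresser: volume 26, value 102
- TV box+bookshelf+mattress+dresser: volume 30, value 110
Minimum volume: 15 m³.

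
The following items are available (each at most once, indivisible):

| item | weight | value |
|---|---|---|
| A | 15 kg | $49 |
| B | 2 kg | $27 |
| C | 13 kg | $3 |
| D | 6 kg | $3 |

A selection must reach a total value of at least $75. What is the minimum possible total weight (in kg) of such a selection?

17

Subsets with value ≥ 75, sorted by total weight:
- A+B: weight 17, value 76
- A+B+D: weight 23, value 79
- A+B+C: weight 30, value 79
Minimum weight: 17 kg.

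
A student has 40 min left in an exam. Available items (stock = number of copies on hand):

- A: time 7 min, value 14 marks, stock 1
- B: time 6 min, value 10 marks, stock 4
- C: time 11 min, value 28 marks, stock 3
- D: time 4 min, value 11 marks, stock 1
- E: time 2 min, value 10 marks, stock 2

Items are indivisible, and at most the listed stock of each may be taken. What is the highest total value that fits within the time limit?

105 marks

Top feasible selections:
- 3×C + 1×D + 1×E: time 39, value 105
- 3×C + 2×E: time 37, value 104
- 1×A + 2×C + 1×D + 2×E: time 37, value 101
- 1×A + 1×B + 2×C + 2×E: time 39, value 100
Best: 105 marks.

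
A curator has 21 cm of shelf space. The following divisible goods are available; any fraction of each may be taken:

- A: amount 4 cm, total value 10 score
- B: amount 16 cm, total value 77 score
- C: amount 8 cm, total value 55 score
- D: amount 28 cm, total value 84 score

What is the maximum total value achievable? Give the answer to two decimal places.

117.56

Take in order of value per unit:
- C (55/8 per unit): all 8 → value 55, running total 55.00
- B (77/16 per unit): 13 of 16 → value 13×77/16 = 62.5625, running total 117.56
Total 117.56.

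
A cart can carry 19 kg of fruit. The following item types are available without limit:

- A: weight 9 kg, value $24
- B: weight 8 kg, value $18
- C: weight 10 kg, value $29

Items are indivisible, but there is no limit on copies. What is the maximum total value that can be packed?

$53

Best value-per-unit is C at 29/10; filling with it alone gives 1×29 = 29.
Optimal mix: 1×A + 1×C → weight 19, value 53.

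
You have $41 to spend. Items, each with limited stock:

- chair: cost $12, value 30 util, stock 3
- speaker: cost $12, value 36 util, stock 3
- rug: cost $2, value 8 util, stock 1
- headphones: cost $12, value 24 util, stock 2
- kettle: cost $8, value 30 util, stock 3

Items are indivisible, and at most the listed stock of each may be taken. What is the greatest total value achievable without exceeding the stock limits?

134 util

Best selections within cost 41 and stock limits:
- 1×speaker + 1×rug + 3×kettle: cost 38, value 134
- 2×speaker + 2×kettle: cost 40, value 132
- 1×chair + 1×rug + 3×kettle: cost 38, value 128
Best: 134 util.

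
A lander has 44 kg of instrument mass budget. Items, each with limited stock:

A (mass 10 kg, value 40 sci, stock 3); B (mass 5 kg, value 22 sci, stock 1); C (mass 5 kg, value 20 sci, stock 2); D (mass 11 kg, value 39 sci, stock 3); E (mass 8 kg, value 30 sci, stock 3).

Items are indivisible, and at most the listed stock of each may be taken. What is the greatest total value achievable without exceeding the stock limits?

Top feasible selections:
- 2×A + 1×B + 2×C + 1×E: mass 43, value 172
- 3×A + 1×B + 1×E: mass 43, value 172
- 1×A + 1×B + 1×C + 3×E: mass 44, value 172
Best: 172 sci.

172 sci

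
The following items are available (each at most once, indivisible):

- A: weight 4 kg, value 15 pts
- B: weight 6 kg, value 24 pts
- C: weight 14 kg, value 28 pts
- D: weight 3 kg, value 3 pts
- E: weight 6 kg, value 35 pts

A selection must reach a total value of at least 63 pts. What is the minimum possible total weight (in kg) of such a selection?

Subsets with value ≥ 63, sorted by total weight:
- A+B+E: weight 16, value 74
- A+B+D+E: weight 19, value 77
- C+E: weight 20, value 63
- C+D+E: weight 23, value 66
Minimum weight: 16 kg.

16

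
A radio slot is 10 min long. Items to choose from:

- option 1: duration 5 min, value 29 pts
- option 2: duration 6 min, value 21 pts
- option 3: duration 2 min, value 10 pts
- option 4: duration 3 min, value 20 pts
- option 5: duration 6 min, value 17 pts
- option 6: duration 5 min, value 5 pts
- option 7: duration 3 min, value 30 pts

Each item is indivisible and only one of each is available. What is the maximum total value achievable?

69 pts

Check high-value combinations within 10 min:
- option 1+option 3+option 7: duration 5+2+3=10, value 29+10+30=69
- option 3+option 4+option 7: duration 2+3+3=8, value 10+20+30=60
- option 1+option 7: duration 5+3=8, value 29+30=59
- option 1+option 3+option 4: duration 5+2+3=10, value 29+10+20=59
- option 2+option 7: duration 6+3=9, value 21+30=51
Best: 69 pts.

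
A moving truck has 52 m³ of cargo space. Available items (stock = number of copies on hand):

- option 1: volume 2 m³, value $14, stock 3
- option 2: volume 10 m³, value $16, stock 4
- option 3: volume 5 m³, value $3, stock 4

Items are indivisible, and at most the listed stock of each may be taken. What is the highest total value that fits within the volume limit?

$109

Best selections within volume 52 and stock limits:
- 3×option 1 + 4×option 2 + 1×option 3: volume 51, value 109
- 3×option 1 + 4×option 2: volume 46, value 106
- 3×option 1 + 3×option 2 + 3×option 3: volume 51, value 99
Best: $109.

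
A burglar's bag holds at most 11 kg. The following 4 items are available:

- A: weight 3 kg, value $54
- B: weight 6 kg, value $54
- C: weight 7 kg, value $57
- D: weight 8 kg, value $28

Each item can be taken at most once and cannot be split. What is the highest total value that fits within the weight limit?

$111

Check high-value combinations within 11 kg:
- A+C: weight 3+7=10, value 54+57=111
- A+B: weight 3+6=9, value 54+54=108
- A+D: weight 3+8=11, value 54+28=82
- C: weight 7, value 57
- A: weight 3, value 54
Best: $111.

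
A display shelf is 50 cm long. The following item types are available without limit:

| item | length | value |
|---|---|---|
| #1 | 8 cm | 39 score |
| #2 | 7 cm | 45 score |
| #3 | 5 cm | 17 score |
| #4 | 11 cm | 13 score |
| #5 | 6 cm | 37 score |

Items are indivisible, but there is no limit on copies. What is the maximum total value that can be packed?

Best value-per-unit is #2 at 45/7, and filling with it alone uses length 7×7=49. No mix of the others beats 7×45 = 315.

315 score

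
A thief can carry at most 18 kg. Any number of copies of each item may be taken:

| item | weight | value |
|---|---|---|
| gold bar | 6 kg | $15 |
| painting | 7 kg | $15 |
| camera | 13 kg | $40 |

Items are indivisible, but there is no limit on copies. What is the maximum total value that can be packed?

$45

Best value-per-unit is camera at 40/13; filling with it alone gives 1×40 = 40.
Optimal mix: 3×gold bar → weight 18, value 45.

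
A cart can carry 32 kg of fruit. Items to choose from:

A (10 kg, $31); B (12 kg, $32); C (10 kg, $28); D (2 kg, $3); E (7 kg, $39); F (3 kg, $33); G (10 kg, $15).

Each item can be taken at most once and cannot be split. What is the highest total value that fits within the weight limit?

This is a 0/1 knapsack; check combinations near the capacity.
- A+B+E+F: weight 10+12+7+3=32, value 31+32+39+33=135
- A+C+D+E+F: weight 10+10+2+7+3=32, value 31+28+3+39+33=134
- B+C+E+F: weight 12+10+7+3=32, value 32+28+39+33=132
Best: $135.

$135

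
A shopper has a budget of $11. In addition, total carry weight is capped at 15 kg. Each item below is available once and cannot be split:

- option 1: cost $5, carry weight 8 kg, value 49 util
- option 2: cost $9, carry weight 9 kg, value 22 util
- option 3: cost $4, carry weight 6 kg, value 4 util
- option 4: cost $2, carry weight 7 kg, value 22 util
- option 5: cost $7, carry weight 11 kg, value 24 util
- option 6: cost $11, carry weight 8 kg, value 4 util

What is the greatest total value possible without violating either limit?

Feasible sets respecting both limits:
- option 1+option 4: cost 7, carry weight 15, value 71
- option 1+option 3: cost 9, carry weight 14, value 53
- option 1: cost 5, carry weight 8, value 49
- option 3+option 4: cost 6, carry weight 13, value 26
Best: 71 util.

71 util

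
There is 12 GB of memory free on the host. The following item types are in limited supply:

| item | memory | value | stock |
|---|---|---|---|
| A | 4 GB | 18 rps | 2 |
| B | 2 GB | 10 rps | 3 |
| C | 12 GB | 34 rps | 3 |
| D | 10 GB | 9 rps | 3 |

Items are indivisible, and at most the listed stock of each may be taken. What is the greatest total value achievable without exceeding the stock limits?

56 rps

Best selections within memory 12 and stock limits:
- 2×A + 2×B: memory 12, value 56
- 1×A + 3×B: memory 10, value 48
- 2×A + 1×B: memory 10, value 46
- 1×A + 2×B: memory 8, value 38
Best: 56 rps.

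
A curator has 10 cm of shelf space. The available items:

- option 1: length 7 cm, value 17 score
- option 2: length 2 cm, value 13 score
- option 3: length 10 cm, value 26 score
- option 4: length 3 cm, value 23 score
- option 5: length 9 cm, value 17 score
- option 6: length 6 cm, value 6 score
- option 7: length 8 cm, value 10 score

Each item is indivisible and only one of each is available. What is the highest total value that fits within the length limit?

40 score

This is a 0/1 knapsack; check combinations near the capacity.
- option 1+option 4: length 7+3=10, value 17+23=40
- option 2+option 4: length 2+3=5, value 13+23=36
- option 1+option 2: length 7+2=9, value 17+13=30
- option 4+option 6: length 3+6=9, value 23+6=29
Best: 40 score.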